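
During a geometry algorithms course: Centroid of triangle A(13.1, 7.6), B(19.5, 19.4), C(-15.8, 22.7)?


Centroid = ((x_A+x_B+x_C)/3, (y_A+y_B+y_C)/3)
= ((13.1+19.5+(-15.8))/3, (7.6+19.4+22.7)/3)
= (5.6, 16.5667)

(5.6, 16.5667)


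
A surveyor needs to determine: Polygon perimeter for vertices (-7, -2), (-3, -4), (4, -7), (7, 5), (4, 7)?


Sides: (-7, -2)->(-3, -4): sqrt(20) = 4.472136, (-3, -4)->(4, -7): sqrt(58) = 7.615773, (4, -7)->(7, 5): sqrt(153) = 12.369317, (7, 5)->(4, 7): sqrt(13) = 3.605551, (4, 7)->(-7, -2): sqrt(202) = 14.21267
Sum = 42.275447
Perimeter = 42.2754

42.2754


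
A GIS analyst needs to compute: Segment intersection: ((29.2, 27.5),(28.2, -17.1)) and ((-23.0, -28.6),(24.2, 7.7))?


Cross products: d1=753.06, d2=-1315.76, d3=-2272.02, d4=-203.2
d1*d2 < 0 and d3*d4 < 0? no

No, they don't intersect


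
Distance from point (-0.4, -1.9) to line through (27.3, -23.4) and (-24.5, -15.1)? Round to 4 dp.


|cross product| = 883.79
|line direction| = sqrt(2752.13) = 52.4607
Distance = 883.79/sqrt(2752.13) = 16.8467

16.8467


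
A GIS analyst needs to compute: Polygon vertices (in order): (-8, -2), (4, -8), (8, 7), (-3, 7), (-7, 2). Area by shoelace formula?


Shoelace sum: ((-8)*(-8) - 4*(-2)) + (4*7 - 8*(-8)) + (8*7 - (-3)*7) + ((-3)*2 - (-7)*7) + ((-7)*(-2) - (-8)*2)
= 314
Area = |314|/2 = 157

157


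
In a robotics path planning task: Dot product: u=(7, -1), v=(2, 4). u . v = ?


u . v = u_x*v_x + u_y*v_y = 7*2 + (-1)*4
= 14 + (-4) = 10

10


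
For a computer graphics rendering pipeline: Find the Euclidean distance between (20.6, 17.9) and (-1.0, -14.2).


dx=-21.6, dy=-32.1
d^2 = (-21.6)^2 + (-32.1)^2 = 1496.97
d = sqrt(1496.97) = 38.6907

38.6907


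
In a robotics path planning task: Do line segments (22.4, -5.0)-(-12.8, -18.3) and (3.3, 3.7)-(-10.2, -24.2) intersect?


Cross products: d1=650.34, d2=-152.19, d3=-560.27, d4=242.26
d1*d2 < 0 and d3*d4 < 0? yes

Yes, they intersect


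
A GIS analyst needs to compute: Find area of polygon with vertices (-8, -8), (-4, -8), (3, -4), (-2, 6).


Shoelace sum: ((-8)*(-8) - (-4)*(-8)) + ((-4)*(-4) - 3*(-8)) + (3*6 - (-2)*(-4)) + ((-2)*(-8) - (-8)*6)
= 146
Area = |146|/2 = 73

73


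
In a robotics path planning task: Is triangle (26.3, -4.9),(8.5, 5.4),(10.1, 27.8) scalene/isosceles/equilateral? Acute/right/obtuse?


Side lengths squared: AB^2=422.93, BC^2=504.32, CA^2=1331.73
Sorted: [422.93, 504.32, 1331.73]
By sides: Scalene, By angles: Obtuse

Scalene, Obtuse


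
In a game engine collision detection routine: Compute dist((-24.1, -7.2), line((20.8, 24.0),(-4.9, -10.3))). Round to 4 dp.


|cross product| = 738.23
|line direction| = sqrt(1836.98) = 42.86
Distance = 738.23/sqrt(1836.98) = 17.2242

17.2242


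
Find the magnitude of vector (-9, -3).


|u| = sqrt((-9)^2 + (-3)^2) = sqrt(90) = 9.4868

9.4868


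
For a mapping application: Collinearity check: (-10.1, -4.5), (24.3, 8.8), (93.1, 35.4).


Cross product: (24.3-(-10.1))*(35.4-(-4.5)) - (8.8-(-4.5))*(93.1-(-10.1))
= 0

Yes, collinear


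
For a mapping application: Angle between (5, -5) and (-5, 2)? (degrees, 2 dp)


u.v = -35, |u| = sqrt(50) = 7.0711, |v| = sqrt(29) = 5.3852
cos(theta) = u.v/(|u||v|) = -35/sqrt(1450) = -0.919145
theta = acos(-0.919145) = 156.8 degrees

156.8 degrees


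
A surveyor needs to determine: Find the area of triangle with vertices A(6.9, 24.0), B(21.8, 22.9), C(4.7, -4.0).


Area = |x_A(y_B-y_C) + x_B(y_C-y_A) + x_C(y_A-y_B)|/2
= |185.61 + (-610.4) + 5.17|/2
= 419.62/2 = 209.81

209.81


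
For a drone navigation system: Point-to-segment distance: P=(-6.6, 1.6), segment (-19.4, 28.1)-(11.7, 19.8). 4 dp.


Project P onto AB: t = 0.5965 (clamped to [0,1])
Closest point on segment: (-0.849, 23.1491)
Distance: 22.3033

22.3033


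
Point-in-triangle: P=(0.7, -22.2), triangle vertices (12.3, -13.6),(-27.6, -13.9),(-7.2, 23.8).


Cross products: AB x AP = 339.66, BC x BP = -1236.23, CA x CP = -601.54
All same sign? no

No, outside


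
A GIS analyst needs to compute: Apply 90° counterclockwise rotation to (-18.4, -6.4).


90° CCW: (x,y) -> (-y, x)
(-18.4,-6.4) -> (6.4, -18.4)

(6.4, -18.4)


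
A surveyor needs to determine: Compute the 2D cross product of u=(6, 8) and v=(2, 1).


u x v = u_x*v_y - u_y*v_x = 6*1 - 8*2
= 6 - 16 = -10

-10


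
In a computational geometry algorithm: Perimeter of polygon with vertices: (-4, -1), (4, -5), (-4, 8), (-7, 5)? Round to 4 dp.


Sides: (-4, -1)->(4, -5): sqrt(80) = 8.944272, (4, -5)->(-4, 8): sqrt(233) = 15.264338, (-4, 8)->(-7, 5): sqrt(18) = 4.242641, (-7, 5)->(-4, -1): sqrt(45) = 6.708204
Sum = 35.159455
Perimeter = 35.1595

35.1595


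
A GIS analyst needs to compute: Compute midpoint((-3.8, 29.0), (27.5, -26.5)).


M = (((-3.8)+27.5)/2, (29+(-26.5))/2)
= (11.85, 1.25)

(11.85, 1.25)


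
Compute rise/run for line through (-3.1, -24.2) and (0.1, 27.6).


slope = (y2-y1)/(x2-x1) = (27.6-(-24.2))/(0.1-(-3.1)) = 51.8/3.2 = 16.1875

16.1875


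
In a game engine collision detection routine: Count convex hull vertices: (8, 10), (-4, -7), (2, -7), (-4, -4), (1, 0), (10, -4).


Convex hull vertices (CCW): (-4, -7), (2, -7), (10, -4), (8, 10), (-4, -4)
Count = 5

5


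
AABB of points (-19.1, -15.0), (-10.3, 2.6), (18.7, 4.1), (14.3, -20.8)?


x range: [-19.1, 18.7]
y range: [-20.8, 4.1]
Bounding box: (-19.1,-20.8) to (18.7,4.1)

(-19.1,-20.8) to (18.7,4.1)


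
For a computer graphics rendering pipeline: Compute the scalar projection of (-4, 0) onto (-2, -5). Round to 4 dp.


u.v = 8, |v| = sqrt(29) = 5.3852
Scalar projection = u.v / |v| = 8 / sqrt(29) = 1.4856

1.4856


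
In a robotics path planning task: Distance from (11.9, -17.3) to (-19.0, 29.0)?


dx=-30.9, dy=46.3
d^2 = (-30.9)^2 + 46.3^2 = 3098.5
d = sqrt(3098.5) = 55.6642

55.6642


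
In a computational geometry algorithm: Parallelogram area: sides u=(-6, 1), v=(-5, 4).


|u x v| = |(-6)*4 - 1*(-5)|
= |(-24) - (-5)| = 19

19


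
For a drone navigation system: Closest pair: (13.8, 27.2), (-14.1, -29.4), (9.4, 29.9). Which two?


d(P0,P1) = 63.1029, d(P0,P2) = 5.1624, d(P1,P2) = 63.7867
Closest: P0 and P2

Closest pair: (13.8, 27.2) and (9.4, 29.9), distance = 5.1624


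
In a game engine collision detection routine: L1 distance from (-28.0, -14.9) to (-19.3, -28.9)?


|(-28)-(-19.3)| + |(-14.9)-(-28.9)| = 8.7 + 14 = 22.7

22.7


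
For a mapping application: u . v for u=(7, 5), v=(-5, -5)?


u . v = u_x*v_x + u_y*v_y = 7*(-5) + 5*(-5)
= (-35) + (-25) = -60

-60


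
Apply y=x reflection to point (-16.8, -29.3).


Reflection over y=x: (x,y) -> (y,x)
(-16.8, -29.3) -> (-29.3, -16.8)

(-29.3, -16.8)


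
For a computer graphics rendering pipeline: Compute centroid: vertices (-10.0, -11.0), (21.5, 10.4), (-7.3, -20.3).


Centroid = ((x_A+x_B+x_C)/3, (y_A+y_B+y_C)/3)
= (((-10)+21.5+(-7.3))/3, ((-11)+10.4+(-20.3))/3)
= (1.4, -6.9667)

(1.4, -6.9667)


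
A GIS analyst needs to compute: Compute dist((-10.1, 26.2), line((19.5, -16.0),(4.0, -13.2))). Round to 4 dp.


|cross product| = 571.22
|line direction| = sqrt(248.09) = 15.7509
Distance = 571.22/sqrt(248.09) = 36.2659

36.2659


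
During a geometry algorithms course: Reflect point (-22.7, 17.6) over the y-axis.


Reflection over y-axis: (x,y) -> (-x,y)
(-22.7, 17.6) -> (22.7, 17.6)

(22.7, 17.6)


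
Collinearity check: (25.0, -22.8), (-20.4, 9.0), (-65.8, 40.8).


Cross product: ((-20.4)-25)*(40.8-(-22.8)) - (9-(-22.8))*((-65.8)-25)
= 0

Yes, collinear


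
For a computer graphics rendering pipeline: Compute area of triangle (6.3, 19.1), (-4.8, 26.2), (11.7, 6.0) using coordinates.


Area = |x_A(y_B-y_C) + x_B(y_C-y_A) + x_C(y_A-y_B)|/2
= |127.26 + 62.88 + (-83.07)|/2
= 107.07/2 = 53.535

53.535


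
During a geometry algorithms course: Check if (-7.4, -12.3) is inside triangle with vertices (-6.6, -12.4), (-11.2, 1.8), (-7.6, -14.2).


Cross products: AB x AP = 10.9, BC x BP = 10.04, CA x CP = 1.54
All same sign? yes

Yes, inside


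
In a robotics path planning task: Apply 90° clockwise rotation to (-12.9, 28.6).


90° CW: (x,y) -> (y, -x)
(-12.9,28.6) -> (28.6, 12.9)

(28.6, 12.9)


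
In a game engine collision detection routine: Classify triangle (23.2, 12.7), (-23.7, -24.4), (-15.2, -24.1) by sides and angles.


Side lengths squared: AB^2=3576.02, BC^2=72.34, CA^2=2828.8
Sorted: [72.34, 2828.8, 3576.02]
By sides: Scalene, By angles: Obtuse

Scalene, Obtuse


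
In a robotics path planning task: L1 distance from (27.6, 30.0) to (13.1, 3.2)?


|27.6-13.1| + |30-3.2| = 14.5 + 26.8 = 41.3

41.3


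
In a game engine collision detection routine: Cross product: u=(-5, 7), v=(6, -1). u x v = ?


u x v = u_x*v_y - u_y*v_x = (-5)*(-1) - 7*6
= 5 - 42 = -37

-37


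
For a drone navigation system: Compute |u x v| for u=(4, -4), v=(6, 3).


|u x v| = |4*3 - (-4)*6|
= |12 - (-24)| = 36

36


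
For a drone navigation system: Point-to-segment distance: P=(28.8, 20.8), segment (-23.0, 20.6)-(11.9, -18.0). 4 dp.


Project P onto AB: t = 0.6647 (clamped to [0,1])
Closest point on segment: (0.1995, -5.059)
Distance: 38.5575

38.5575


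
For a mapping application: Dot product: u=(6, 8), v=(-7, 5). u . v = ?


u . v = u_x*v_x + u_y*v_y = 6*(-7) + 8*5
= (-42) + 40 = -2

-2


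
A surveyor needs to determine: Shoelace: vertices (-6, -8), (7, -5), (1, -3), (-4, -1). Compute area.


Shoelace sum: ((-6)*(-5) - 7*(-8)) + (7*(-3) - 1*(-5)) + (1*(-1) - (-4)*(-3)) + ((-4)*(-8) - (-6)*(-1))
= 83
Area = |83|/2 = 41.5

41.5


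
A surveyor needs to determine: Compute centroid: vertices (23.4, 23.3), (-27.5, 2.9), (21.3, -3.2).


Centroid = ((x_A+x_B+x_C)/3, (y_A+y_B+y_C)/3)
= ((23.4+(-27.5)+21.3)/3, (23.3+2.9+(-3.2))/3)
= (5.7333, 7.6667)

(5.7333, 7.6667)


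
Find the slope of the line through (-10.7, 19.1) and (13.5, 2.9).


slope = (y2-y1)/(x2-x1) = (2.9-19.1)/(13.5-(-10.7)) = (-16.2)/24.2 = -0.6694

-0.6694


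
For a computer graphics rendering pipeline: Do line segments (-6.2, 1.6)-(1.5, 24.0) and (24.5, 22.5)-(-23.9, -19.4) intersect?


Cross products: d1=-274.77, d2=-1036.3, d3=-526.75, d4=234.78
d1*d2 < 0 and d3*d4 < 0? no

No, they don't intersect


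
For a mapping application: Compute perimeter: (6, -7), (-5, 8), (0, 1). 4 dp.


Sides: (6, -7)->(-5, 8): sqrt(346) = 18.601075, (-5, 8)->(0, 1): sqrt(74) = 8.602325, (0, 1)->(6, -7): sqrt(100) = 10
Sum = 37.2034
Perimeter = 37.2034

37.2034


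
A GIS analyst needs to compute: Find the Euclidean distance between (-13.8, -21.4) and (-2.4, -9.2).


dx=11.4, dy=12.2
d^2 = 11.4^2 + 12.2^2 = 278.8
d = sqrt(278.8) = 16.6973

16.6973


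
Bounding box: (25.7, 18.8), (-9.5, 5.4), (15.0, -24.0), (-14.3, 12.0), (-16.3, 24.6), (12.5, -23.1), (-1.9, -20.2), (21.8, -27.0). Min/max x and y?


x range: [-16.3, 25.7]
y range: [-27, 24.6]
Bounding box: (-16.3,-27) to (25.7,24.6)

(-16.3,-27) to (25.7,24.6)


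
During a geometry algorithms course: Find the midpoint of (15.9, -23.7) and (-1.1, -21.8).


M = ((15.9+(-1.1))/2, ((-23.7)+(-21.8))/2)
= (7.4, -22.75)

(7.4, -22.75)


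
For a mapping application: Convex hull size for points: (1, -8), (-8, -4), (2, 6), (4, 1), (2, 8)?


Convex hull vertices (CCW): (-8, -4), (1, -8), (4, 1), (2, 8)
Count = 4

4


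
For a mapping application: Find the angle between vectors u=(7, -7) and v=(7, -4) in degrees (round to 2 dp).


u.v = 77, |u| = sqrt(98) = 9.8995, |v| = sqrt(65) = 8.0623
cos(theta) = u.v/(|u||v|) = 77/sqrt(6370) = 0.964764
theta = acos(0.964764) = 15.26 degrees

15.26 degrees


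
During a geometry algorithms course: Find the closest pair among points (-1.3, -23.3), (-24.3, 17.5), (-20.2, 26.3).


d(P0,P1) = 46.8363, d(P0,P2) = 53.0789, d(P1,P2) = 9.7082
Closest: P1 and P2

Closest pair: (-24.3, 17.5) and (-20.2, 26.3), distance = 9.7082


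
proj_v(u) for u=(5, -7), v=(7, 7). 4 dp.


u.v = -14, |v| = sqrt(98) = 9.8995
Scalar projection = u.v / |v| = -14 / sqrt(98) = -1.4142

-1.4142


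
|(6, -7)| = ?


|u| = sqrt(6^2 + (-7)^2) = sqrt(85) = 9.2195

9.2195


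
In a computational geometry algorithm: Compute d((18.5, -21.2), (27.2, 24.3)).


dx=8.7, dy=45.5
d^2 = 8.7^2 + 45.5^2 = 2145.94
d = sqrt(2145.94) = 46.3243

46.3243


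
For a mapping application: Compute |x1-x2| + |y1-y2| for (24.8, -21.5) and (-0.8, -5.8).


|24.8-(-0.8)| + |(-21.5)-(-5.8)| = 25.6 + 15.7 = 41.3

41.3


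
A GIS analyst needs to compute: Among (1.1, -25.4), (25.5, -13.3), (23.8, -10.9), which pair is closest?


d(P0,P1) = 27.2355, d(P0,P2) = 26.9358, d(P1,P2) = 2.9411
Closest: P1 and P2

Closest pair: (25.5, -13.3) and (23.8, -10.9), distance = 2.9411


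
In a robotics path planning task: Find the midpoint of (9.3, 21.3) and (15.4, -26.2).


M = ((9.3+15.4)/2, (21.3+(-26.2))/2)
= (12.35, -2.45)

(12.35, -2.45)


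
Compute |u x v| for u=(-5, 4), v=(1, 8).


|u x v| = |(-5)*8 - 4*1|
= |(-40) - 4| = 44

44


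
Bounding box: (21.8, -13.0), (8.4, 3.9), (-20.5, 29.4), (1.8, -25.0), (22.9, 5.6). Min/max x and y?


x range: [-20.5, 22.9]
y range: [-25, 29.4]
Bounding box: (-20.5,-25) to (22.9,29.4)

(-20.5,-25) to (22.9,29.4)


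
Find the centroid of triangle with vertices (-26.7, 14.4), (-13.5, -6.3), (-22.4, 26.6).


Centroid = ((x_A+x_B+x_C)/3, (y_A+y_B+y_C)/3)
= (((-26.7)+(-13.5)+(-22.4))/3, (14.4+(-6.3)+26.6)/3)
= (-20.8667, 11.5667)

(-20.8667, 11.5667)


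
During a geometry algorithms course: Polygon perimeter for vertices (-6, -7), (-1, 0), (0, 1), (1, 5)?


Sides: (-6, -7)->(-1, 0): sqrt(74) = 8.602325, (-1, 0)->(0, 1): sqrt(2) = 1.414214, (0, 1)->(1, 5): sqrt(17) = 4.123106, (1, 5)->(-6, -7): sqrt(193) = 13.892444
Sum = 28.032089
Perimeter = 28.0321

28.0321


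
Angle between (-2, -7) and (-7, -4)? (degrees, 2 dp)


u.v = 42, |u| = sqrt(53) = 7.2801, |v| = sqrt(65) = 8.0623
cos(theta) = u.v/(|u||v|) = 42/sqrt(3445) = 0.715574
theta = acos(0.715574) = 44.31 degrees

44.31 degrees


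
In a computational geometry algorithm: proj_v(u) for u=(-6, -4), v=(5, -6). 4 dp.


u.v = -6, |v| = sqrt(61) = 7.8102
Scalar projection = u.v / |v| = -6 / sqrt(61) = -0.7682

-0.7682


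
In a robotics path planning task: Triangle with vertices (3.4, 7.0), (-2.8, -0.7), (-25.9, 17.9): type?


Side lengths squared: AB^2=97.73, BC^2=879.57, CA^2=977.3
Sorted: [97.73, 879.57, 977.3]
By sides: Scalene, By angles: Right

Scalene, Right


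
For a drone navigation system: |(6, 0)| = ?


|u| = sqrt(6^2 + 0^2) = sqrt(36) = 6

6


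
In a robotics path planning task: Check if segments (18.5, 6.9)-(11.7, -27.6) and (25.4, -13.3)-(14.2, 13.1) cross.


Cross products: d1=-44.08, d2=521.84, d3=375.41, d4=-190.51
d1*d2 < 0 and d3*d4 < 0? yes

Yes, they intersect


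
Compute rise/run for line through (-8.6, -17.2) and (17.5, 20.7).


slope = (y2-y1)/(x2-x1) = (20.7-(-17.2))/(17.5-(-8.6)) = 37.9/26.1 = 1.4521

1.4521


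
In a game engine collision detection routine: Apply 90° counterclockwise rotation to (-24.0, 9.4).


90° CCW: (x,y) -> (-y, x)
(-24,9.4) -> (-9.4, -24)

(-9.4, -24)


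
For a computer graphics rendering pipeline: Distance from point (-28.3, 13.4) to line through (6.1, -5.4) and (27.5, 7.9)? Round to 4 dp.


|cross product| = 859.84
|line direction| = sqrt(634.85) = 25.1962
Distance = 859.84/sqrt(634.85) = 34.1257

34.1257


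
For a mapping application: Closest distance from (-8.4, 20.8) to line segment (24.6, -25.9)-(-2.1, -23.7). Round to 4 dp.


Project P onto AB: t = 1 (clamped to [0,1])
Closest point on segment: (-2.1, -23.7)
Distance: 44.9437

44.9437


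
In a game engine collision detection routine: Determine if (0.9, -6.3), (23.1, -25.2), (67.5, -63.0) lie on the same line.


Cross product: (23.1-0.9)*((-63)-(-6.3)) - ((-25.2)-(-6.3))*(67.5-0.9)
= 0

Yes, collinear


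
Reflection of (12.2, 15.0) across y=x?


Reflection over y=x: (x,y) -> (y,x)
(12.2, 15) -> (15, 12.2)

(15, 12.2)


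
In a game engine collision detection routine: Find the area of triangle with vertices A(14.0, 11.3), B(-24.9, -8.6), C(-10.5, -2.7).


Area = |x_A(y_B-y_C) + x_B(y_C-y_A) + x_C(y_A-y_B)|/2
= |(-82.6) + 348.6 + (-208.95)|/2
= 57.05/2 = 28.525

28.525


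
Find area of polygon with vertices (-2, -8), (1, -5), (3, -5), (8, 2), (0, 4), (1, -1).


Shoelace sum: ((-2)*(-5) - 1*(-8)) + (1*(-5) - 3*(-5)) + (3*2 - 8*(-5)) + (8*4 - 0*2) + (0*(-1) - 1*4) + (1*(-8) - (-2)*(-1))
= 92
Area = |92|/2 = 46

46


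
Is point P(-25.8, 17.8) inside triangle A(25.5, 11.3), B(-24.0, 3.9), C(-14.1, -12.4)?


Cross products: AB x AP = -701.37, BC x BP = 108.27, CA x CP = 1473.21
All same sign? no

No, outside


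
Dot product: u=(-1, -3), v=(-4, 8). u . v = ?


u . v = u_x*v_x + u_y*v_y = (-1)*(-4) + (-3)*8
= 4 + (-24) = -20

-20


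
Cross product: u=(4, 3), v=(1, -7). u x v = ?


u x v = u_x*v_y - u_y*v_x = 4*(-7) - 3*1
= (-28) - 3 = -31

-31


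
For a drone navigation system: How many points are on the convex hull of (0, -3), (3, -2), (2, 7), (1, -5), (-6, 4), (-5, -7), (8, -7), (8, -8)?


Convex hull vertices (CCW): (-6, 4), (-5, -7), (8, -8), (8, -7), (2, 7)
Count = 5

5


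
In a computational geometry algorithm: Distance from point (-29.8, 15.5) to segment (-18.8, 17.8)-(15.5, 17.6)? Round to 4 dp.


Project P onto AB: t = 0 (clamped to [0,1])
Closest point on segment: (-18.8, 17.8)
Distance: 11.2379

11.2379


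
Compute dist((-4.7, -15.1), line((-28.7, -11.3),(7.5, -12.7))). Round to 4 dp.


|cross product| = 103.96
|line direction| = sqrt(1312.4) = 36.2271
Distance = 103.96/sqrt(1312.4) = 2.8697

2.8697


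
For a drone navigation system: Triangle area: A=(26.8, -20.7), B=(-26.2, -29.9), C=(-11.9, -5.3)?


Area = |x_A(y_B-y_C) + x_B(y_C-y_A) + x_C(y_A-y_B)|/2
= |(-659.28) + (-403.48) + (-109.48)|/2
= 1172.24/2 = 586.12

586.12


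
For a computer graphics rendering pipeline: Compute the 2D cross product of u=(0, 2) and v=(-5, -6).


u x v = u_x*v_y - u_y*v_x = 0*(-6) - 2*(-5)
= 0 - (-10) = 10

10


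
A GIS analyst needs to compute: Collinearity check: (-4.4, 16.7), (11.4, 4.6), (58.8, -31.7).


Cross product: (11.4-(-4.4))*((-31.7)-16.7) - (4.6-16.7)*(58.8-(-4.4))
= 0

Yes, collinear


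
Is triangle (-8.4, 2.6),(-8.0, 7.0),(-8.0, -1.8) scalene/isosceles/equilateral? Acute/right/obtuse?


Side lengths squared: AB^2=19.52, BC^2=77.44, CA^2=19.52
Sorted: [19.52, 19.52, 77.44]
By sides: Isosceles, By angles: Obtuse

Isosceles, Obtuse


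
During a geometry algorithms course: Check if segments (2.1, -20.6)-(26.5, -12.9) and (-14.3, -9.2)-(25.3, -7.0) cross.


Cross products: d1=-487.52, d2=-236.28, d3=404.44, d4=153.2
d1*d2 < 0 and d3*d4 < 0? no

No, they don't intersect


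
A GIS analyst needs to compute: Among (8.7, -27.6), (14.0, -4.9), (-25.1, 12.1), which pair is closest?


d(P0,P1) = 23.3105, d(P0,P2) = 52.1395, d(P1,P2) = 42.6358
Closest: P0 and P1

Closest pair: (8.7, -27.6) and (14.0, -4.9), distance = 23.3105


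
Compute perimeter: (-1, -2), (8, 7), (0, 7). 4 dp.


Sides: (-1, -2)->(8, 7): sqrt(162) = 12.727922, (8, 7)->(0, 7): sqrt(64) = 8, (0, 7)->(-1, -2): sqrt(82) = 9.055385
Sum = 29.783307
Perimeter = 29.7833

29.7833


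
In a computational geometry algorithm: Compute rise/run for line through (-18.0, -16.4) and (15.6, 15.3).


slope = (y2-y1)/(x2-x1) = (15.3-(-16.4))/(15.6-(-18)) = 31.7/33.6 = 0.9435

0.9435


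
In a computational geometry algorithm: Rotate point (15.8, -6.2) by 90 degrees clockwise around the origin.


90° CW: (x,y) -> (y, -x)
(15.8,-6.2) -> (-6.2, -15.8)

(-6.2, -15.8)


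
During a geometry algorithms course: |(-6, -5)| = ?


|u| = sqrt((-6)^2 + (-5)^2) = sqrt(61) = 7.8102

7.8102


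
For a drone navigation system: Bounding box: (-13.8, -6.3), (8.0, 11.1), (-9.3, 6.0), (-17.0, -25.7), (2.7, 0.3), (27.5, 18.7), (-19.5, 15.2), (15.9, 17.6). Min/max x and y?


x range: [-19.5, 27.5]
y range: [-25.7, 18.7]
Bounding box: (-19.5,-25.7) to (27.5,18.7)

(-19.5,-25.7) to (27.5,18.7)


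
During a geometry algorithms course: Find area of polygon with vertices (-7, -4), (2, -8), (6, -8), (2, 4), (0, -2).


Shoelace sum: ((-7)*(-8) - 2*(-4)) + (2*(-8) - 6*(-8)) + (6*4 - 2*(-8)) + (2*(-2) - 0*4) + (0*(-4) - (-7)*(-2))
= 118
Area = |118|/2 = 59

59


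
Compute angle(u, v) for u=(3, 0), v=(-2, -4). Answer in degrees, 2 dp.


u.v = -6, |u| = sqrt(9) = 3, |v| = sqrt(20) = 4.4721
cos(theta) = u.v/(|u||v|) = -6/sqrt(180) = -0.447214
theta = acos(-0.447214) = 116.57 degrees

116.57 degrees


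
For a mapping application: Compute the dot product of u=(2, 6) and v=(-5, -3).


u . v = u_x*v_x + u_y*v_y = 2*(-5) + 6*(-3)
= (-10) + (-18) = -28

-28


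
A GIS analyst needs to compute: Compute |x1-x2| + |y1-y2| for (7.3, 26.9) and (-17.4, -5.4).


|7.3-(-17.4)| + |26.9-(-5.4)| = 24.7 + 32.3 = 57

57


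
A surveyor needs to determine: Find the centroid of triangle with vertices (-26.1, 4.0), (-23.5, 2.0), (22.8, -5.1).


Centroid = ((x_A+x_B+x_C)/3, (y_A+y_B+y_C)/3)
= (((-26.1)+(-23.5)+22.8)/3, (4+2+(-5.1))/3)
= (-8.9333, 0.3)

(-8.9333, 0.3)


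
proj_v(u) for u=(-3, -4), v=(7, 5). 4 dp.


u.v = -41, |v| = sqrt(74) = 8.6023
Scalar projection = u.v / |v| = -41 / sqrt(74) = -4.7662

-4.7662


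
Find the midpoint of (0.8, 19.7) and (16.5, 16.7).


M = ((0.8+16.5)/2, (19.7+16.7)/2)
= (8.65, 18.2)

(8.65, 18.2)


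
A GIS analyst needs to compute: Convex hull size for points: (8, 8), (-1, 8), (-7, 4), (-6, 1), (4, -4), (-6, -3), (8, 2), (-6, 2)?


Convex hull vertices (CCW): (-7, 4), (-6, -3), (4, -4), (8, 2), (8, 8), (-1, 8)
Count = 6

6


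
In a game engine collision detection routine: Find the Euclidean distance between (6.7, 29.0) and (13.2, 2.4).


dx=6.5, dy=-26.6
d^2 = 6.5^2 + (-26.6)^2 = 749.81
d = sqrt(749.81) = 27.3827

27.3827


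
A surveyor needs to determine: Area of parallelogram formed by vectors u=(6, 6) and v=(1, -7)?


|u x v| = |6*(-7) - 6*1|
= |(-42) - 6| = 48

48


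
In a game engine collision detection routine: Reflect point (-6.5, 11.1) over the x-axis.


Reflection over x-axis: (x,y) -> (x,-y)
(-6.5, 11.1) -> (-6.5, -11.1)

(-6.5, -11.1)


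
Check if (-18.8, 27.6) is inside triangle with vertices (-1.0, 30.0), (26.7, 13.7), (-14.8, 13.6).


Cross products: AB x AP = -356.62, BC x BP = -581.4, CA x CP = 258.8
All same sign? no

No, outside


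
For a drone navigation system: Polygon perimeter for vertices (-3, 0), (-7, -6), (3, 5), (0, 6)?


Sides: (-3, 0)->(-7, -6): sqrt(52) = 7.211103, (-7, -6)->(3, 5): sqrt(221) = 14.866069, (3, 5)->(0, 6): sqrt(10) = 3.162278, (0, 6)->(-3, 0): sqrt(45) = 6.708204
Sum = 31.947654
Perimeter = 31.9477

31.9477


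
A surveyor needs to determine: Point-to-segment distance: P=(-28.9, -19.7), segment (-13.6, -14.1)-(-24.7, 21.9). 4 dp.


Project P onto AB: t = 0 (clamped to [0,1])
Closest point on segment: (-13.6, -14.1)
Distance: 16.2926

16.2926


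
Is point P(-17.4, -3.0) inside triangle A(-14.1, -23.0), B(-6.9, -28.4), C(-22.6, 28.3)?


Cross products: AB x AP = 126.18, BC x BP = 196.57, CA x CP = 0.71
All same sign? yes

Yes, inside


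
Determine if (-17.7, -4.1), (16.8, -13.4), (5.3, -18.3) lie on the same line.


Cross product: (16.8-(-17.7))*((-18.3)-(-4.1)) - ((-13.4)-(-4.1))*(5.3-(-17.7))
= -276

No, not collinear


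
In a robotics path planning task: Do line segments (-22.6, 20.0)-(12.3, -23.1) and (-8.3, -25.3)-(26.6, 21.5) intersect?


Cross products: d1=2250.21, d2=-887.3, d3=-964.64, d4=2172.87
d1*d2 < 0 and d3*d4 < 0? yes

Yes, they intersect


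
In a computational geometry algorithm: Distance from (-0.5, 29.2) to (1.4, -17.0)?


dx=1.9, dy=-46.2
d^2 = 1.9^2 + (-46.2)^2 = 2138.05
d = sqrt(2138.05) = 46.2391

46.2391


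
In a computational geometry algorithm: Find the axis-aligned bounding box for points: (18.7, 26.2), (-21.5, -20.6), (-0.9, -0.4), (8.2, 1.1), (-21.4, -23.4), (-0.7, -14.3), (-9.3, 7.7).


x range: [-21.5, 18.7]
y range: [-23.4, 26.2]
Bounding box: (-21.5,-23.4) to (18.7,26.2)

(-21.5,-23.4) to (18.7,26.2)


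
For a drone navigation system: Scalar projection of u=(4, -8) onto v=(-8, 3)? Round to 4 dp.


u.v = -56, |v| = sqrt(73) = 8.544
Scalar projection = u.v / |v| = -56 / sqrt(73) = -6.5543

-6.5543


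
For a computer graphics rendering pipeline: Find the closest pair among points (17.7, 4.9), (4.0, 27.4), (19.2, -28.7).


d(P0,P1) = 26.3427, d(P0,P2) = 33.6335, d(P1,P2) = 58.1227
Closest: P0 and P1

Closest pair: (17.7, 4.9) and (4.0, 27.4), distance = 26.3427


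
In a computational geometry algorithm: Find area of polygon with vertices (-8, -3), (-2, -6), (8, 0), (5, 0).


Shoelace sum: ((-8)*(-6) - (-2)*(-3)) + ((-2)*0 - 8*(-6)) + (8*0 - 5*0) + (5*(-3) - (-8)*0)
= 75
Area = |75|/2 = 37.5

37.5


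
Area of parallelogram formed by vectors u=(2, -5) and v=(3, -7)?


|u x v| = |2*(-7) - (-5)*3|
= |(-14) - (-15)| = 1

1


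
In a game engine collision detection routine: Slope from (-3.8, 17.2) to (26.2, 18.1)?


slope = (y2-y1)/(x2-x1) = (18.1-17.2)/(26.2-(-3.8)) = 0.9/30 = 0.03

0.03


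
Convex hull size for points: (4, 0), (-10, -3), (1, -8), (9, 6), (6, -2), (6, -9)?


Convex hull vertices (CCW): (-10, -3), (1, -8), (6, -9), (9, 6)
Count = 4

4


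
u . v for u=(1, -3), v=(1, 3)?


u . v = u_x*v_x + u_y*v_y = 1*1 + (-3)*3
= 1 + (-9) = -8

-8


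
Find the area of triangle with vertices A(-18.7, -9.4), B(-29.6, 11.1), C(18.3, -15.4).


Area = |x_A(y_B-y_C) + x_B(y_C-y_A) + x_C(y_A-y_B)|/2
= |(-495.55) + 177.6 + (-375.15)|/2
= 693.1/2 = 346.55

346.55


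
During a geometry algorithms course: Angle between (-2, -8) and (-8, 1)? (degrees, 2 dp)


u.v = 8, |u| = sqrt(68) = 8.2462, |v| = sqrt(65) = 8.0623
cos(theta) = u.v/(|u||v|) = 8/sqrt(4420) = 0.120331
theta = acos(0.120331) = 83.09 degrees

83.09 degrees


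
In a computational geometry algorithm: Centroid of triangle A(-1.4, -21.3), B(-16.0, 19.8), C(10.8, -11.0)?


Centroid = ((x_A+x_B+x_C)/3, (y_A+y_B+y_C)/3)
= (((-1.4)+(-16)+10.8)/3, ((-21.3)+19.8+(-11))/3)
= (-2.2, -4.1667)

(-2.2, -4.1667)


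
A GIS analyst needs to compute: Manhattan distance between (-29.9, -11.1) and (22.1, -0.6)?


|(-29.9)-22.1| + |(-11.1)-(-0.6)| = 52 + 10.5 = 62.5

62.5


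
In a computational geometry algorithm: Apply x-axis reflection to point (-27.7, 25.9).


Reflection over x-axis: (x,y) -> (x,-y)
(-27.7, 25.9) -> (-27.7, -25.9)

(-27.7, -25.9)


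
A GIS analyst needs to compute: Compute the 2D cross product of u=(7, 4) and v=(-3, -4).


u x v = u_x*v_y - u_y*v_x = 7*(-4) - 4*(-3)
= (-28) - (-12) = -16

-16


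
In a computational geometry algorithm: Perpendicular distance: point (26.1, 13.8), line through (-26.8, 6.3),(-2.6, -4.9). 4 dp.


|cross product| = 773.98
|line direction| = sqrt(711.08) = 26.6661
Distance = 773.98/sqrt(711.08) = 29.0249

29.0249


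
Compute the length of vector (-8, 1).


|u| = sqrt((-8)^2 + 1^2) = sqrt(65) = 8.0623

8.0623


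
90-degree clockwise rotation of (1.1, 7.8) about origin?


90° CW: (x,y) -> (y, -x)
(1.1,7.8) -> (7.8, -1.1)

(7.8, -1.1)


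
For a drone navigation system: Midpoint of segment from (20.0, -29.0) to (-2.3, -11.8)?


M = ((20+(-2.3))/2, ((-29)+(-11.8))/2)
= (8.85, -20.4)

(8.85, -20.4)


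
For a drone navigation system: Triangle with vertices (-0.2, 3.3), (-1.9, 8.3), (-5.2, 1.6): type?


Side lengths squared: AB^2=27.89, BC^2=55.78, CA^2=27.89
Sorted: [27.89, 27.89, 55.78]
By sides: Isosceles, By angles: Right

Isosceles, Right


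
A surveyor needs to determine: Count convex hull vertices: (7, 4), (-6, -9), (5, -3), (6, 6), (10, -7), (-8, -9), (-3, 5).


Convex hull vertices (CCW): (-8, -9), (-6, -9), (10, -7), (7, 4), (6, 6), (-3, 5)
Count = 6

6


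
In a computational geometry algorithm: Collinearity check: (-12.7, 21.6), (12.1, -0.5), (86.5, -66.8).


Cross product: (12.1-(-12.7))*((-66.8)-21.6) - ((-0.5)-21.6)*(86.5-(-12.7))
= 0

Yes, collinear


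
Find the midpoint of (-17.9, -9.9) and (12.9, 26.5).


M = (((-17.9)+12.9)/2, ((-9.9)+26.5)/2)
= (-2.5, 8.3)

(-2.5, 8.3)


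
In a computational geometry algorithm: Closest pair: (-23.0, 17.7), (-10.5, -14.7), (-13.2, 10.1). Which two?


d(P0,P1) = 34.7277, d(P0,P2) = 12.4016, d(P1,P2) = 24.9465
Closest: P0 and P2

Closest pair: (-23.0, 17.7) and (-13.2, 10.1), distance = 12.4016


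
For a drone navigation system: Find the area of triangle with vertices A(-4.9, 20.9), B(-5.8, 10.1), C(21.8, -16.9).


Area = |x_A(y_B-y_C) + x_B(y_C-y_A) + x_C(y_A-y_B)|/2
= |(-132.3) + 219.24 + 235.44|/2
= 322.38/2 = 161.19

161.19


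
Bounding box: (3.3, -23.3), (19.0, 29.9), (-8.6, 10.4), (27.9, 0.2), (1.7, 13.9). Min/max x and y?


x range: [-8.6, 27.9]
y range: [-23.3, 29.9]
Bounding box: (-8.6,-23.3) to (27.9,29.9)

(-8.6,-23.3) to (27.9,29.9)


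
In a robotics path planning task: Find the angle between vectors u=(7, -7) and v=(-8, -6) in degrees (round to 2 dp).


u.v = -14, |u| = sqrt(98) = 9.8995, |v| = sqrt(100) = 10
cos(theta) = u.v/(|u||v|) = -14/sqrt(9800) = -0.141421
theta = acos(-0.141421) = 98.13 degrees

98.13 degrees


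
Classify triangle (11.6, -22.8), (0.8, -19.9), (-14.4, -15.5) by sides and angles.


Side lengths squared: AB^2=125.05, BC^2=250.4, CA^2=729.29
Sorted: [125.05, 250.4, 729.29]
By sides: Scalene, By angles: Obtuse

Scalene, Obtuse


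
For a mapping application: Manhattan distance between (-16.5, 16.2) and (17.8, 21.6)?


|(-16.5)-17.8| + |16.2-21.6| = 34.3 + 5.4 = 39.7

39.7


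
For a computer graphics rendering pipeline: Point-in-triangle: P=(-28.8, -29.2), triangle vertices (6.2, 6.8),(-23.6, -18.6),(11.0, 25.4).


Cross products: AB x AP = 183.8, BC x BP = -137.96, CA x CP = -478.2
All same sign? no

No, outside


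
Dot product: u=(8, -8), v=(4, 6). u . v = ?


u . v = u_x*v_x + u_y*v_y = 8*4 + (-8)*6
= 32 + (-48) = -16

-16


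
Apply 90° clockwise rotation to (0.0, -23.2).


90° CW: (x,y) -> (y, -x)
(0,-23.2) -> (-23.2, 0)

(-23.2, 0)


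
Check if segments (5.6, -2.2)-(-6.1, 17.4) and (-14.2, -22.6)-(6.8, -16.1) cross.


Cross products: d1=299.7, d2=787.35, d3=626.76, d4=139.11
d1*d2 < 0 and d3*d4 < 0? no

No, they don't intersect


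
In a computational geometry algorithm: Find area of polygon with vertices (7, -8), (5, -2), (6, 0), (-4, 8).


Shoelace sum: (7*(-2) - 5*(-8)) + (5*0 - 6*(-2)) + (6*8 - (-4)*0) + ((-4)*(-8) - 7*8)
= 62
Area = |62|/2 = 31

31


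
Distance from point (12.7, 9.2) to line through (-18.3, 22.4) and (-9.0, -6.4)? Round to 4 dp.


|cross product| = 770.04
|line direction| = sqrt(915.93) = 30.2643
Distance = 770.04/sqrt(915.93) = 25.4438

25.4438


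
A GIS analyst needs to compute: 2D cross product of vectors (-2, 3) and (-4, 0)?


u x v = u_x*v_y - u_y*v_x = (-2)*0 - 3*(-4)
= 0 - (-12) = 12

12


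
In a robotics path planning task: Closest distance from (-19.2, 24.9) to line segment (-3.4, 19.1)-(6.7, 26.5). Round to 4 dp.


Project P onto AB: t = 0 (clamped to [0,1])
Closest point on segment: (-3.4, 19.1)
Distance: 16.8309

16.8309


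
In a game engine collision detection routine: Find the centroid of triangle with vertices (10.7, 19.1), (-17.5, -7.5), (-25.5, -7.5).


Centroid = ((x_A+x_B+x_C)/3, (y_A+y_B+y_C)/3)
= ((10.7+(-17.5)+(-25.5))/3, (19.1+(-7.5)+(-7.5))/3)
= (-10.7667, 1.3667)

(-10.7667, 1.3667)


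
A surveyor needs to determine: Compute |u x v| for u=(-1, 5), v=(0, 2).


|u x v| = |(-1)*2 - 5*0|
= |(-2) - 0| = 2

2


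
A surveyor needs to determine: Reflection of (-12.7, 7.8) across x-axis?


Reflection over x-axis: (x,y) -> (x,-y)
(-12.7, 7.8) -> (-12.7, -7.8)

(-12.7, -7.8)


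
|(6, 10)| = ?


|u| = sqrt(6^2 + 10^2) = sqrt(136) = 11.6619

11.6619


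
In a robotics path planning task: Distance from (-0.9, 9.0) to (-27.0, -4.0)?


dx=-26.1, dy=-13
d^2 = (-26.1)^2 + (-13)^2 = 850.21
d = sqrt(850.21) = 29.1584

29.1584


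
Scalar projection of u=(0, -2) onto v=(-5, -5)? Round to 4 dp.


u.v = 10, |v| = sqrt(50) = 7.0711
Scalar projection = u.v / |v| = 10 / sqrt(50) = 1.4142

1.4142


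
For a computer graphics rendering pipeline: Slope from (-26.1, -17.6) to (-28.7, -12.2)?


slope = (y2-y1)/(x2-x1) = ((-12.2)-(-17.6))/((-28.7)-(-26.1)) = 5.4/(-2.6) = -2.0769

-2.0769


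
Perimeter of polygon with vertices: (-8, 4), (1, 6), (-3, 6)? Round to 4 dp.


Sides: (-8, 4)->(1, 6): sqrt(85) = 9.219544, (1, 6)->(-3, 6): sqrt(16) = 4, (-3, 6)->(-8, 4): sqrt(29) = 5.385165
Sum = 18.604709
Perimeter = 18.6047

18.6047


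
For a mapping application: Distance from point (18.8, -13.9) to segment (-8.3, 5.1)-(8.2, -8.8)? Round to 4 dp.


Project P onto AB: t = 1 (clamped to [0,1])
Closest point on segment: (8.2, -8.8)
Distance: 11.7631

11.7631


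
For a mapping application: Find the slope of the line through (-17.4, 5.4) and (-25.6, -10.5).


slope = (y2-y1)/(x2-x1) = ((-10.5)-5.4)/((-25.6)-(-17.4)) = (-15.9)/(-8.2) = 1.939

1.939


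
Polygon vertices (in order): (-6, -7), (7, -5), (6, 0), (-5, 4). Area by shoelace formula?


Shoelace sum: ((-6)*(-5) - 7*(-7)) + (7*0 - 6*(-5)) + (6*4 - (-5)*0) + ((-5)*(-7) - (-6)*4)
= 192
Area = |192|/2 = 96

96


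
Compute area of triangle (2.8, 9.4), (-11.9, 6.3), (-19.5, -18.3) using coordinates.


Area = |x_A(y_B-y_C) + x_B(y_C-y_A) + x_C(y_A-y_B)|/2
= |68.88 + 329.63 + (-60.45)|/2
= 338.06/2 = 169.03

169.03


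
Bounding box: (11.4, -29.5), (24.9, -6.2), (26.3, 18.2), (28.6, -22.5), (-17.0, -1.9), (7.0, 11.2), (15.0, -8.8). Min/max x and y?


x range: [-17, 28.6]
y range: [-29.5, 18.2]
Bounding box: (-17,-29.5) to (28.6,18.2)

(-17,-29.5) to (28.6,18.2)


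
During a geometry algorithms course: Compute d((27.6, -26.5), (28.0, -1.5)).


dx=0.4, dy=25
d^2 = 0.4^2 + 25^2 = 625.16
d = sqrt(625.16) = 25.0032

25.0032


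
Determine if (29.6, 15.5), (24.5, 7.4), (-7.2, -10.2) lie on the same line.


Cross product: (24.5-29.6)*((-10.2)-15.5) - (7.4-15.5)*((-7.2)-29.6)
= -167.01

No, not collinear


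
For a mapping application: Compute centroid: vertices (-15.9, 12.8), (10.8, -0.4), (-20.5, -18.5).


Centroid = ((x_A+x_B+x_C)/3, (y_A+y_B+y_C)/3)
= (((-15.9)+10.8+(-20.5))/3, (12.8+(-0.4)+(-18.5))/3)
= (-8.5333, -2.0333)

(-8.5333, -2.0333)


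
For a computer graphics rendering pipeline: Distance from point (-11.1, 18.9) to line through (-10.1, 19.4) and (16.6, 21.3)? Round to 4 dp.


|cross product| = 11.45
|line direction| = sqrt(716.5) = 26.7675
Distance = 11.45/sqrt(716.5) = 0.4278

0.4278


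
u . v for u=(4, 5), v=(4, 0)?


u . v = u_x*v_x + u_y*v_y = 4*4 + 5*0
= 16 + 0 = 16

16


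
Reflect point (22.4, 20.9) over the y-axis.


Reflection over y-axis: (x,y) -> (-x,y)
(22.4, 20.9) -> (-22.4, 20.9)

(-22.4, 20.9)


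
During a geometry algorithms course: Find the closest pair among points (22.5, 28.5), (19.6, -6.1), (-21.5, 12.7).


d(P0,P1) = 34.7213, d(P0,P2) = 46.7508, d(P1,P2) = 45.1957
Closest: P0 and P1

Closest pair: (22.5, 28.5) and (19.6, -6.1), distance = 34.7213


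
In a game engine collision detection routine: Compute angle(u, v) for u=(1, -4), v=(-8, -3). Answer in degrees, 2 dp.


u.v = 4, |u| = sqrt(17) = 4.1231, |v| = sqrt(73) = 8.544
cos(theta) = u.v/(|u||v|) = 4/sqrt(1241) = 0.113547
theta = acos(0.113547) = 83.48 degrees

83.48 degrees


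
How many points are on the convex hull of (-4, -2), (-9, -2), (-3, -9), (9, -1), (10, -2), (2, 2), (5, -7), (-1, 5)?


Convex hull vertices (CCW): (-9, -2), (-3, -9), (5, -7), (10, -2), (9, -1), (-1, 5)
Count = 6

6


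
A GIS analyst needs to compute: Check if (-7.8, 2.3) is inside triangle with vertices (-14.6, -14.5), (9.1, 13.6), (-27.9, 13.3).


Cross products: AB x AP = 207.08, BC x BP = 413.03, CA x CP = 412.48
All same sign? yes

Yes, inside


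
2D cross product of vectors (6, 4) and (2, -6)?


u x v = u_x*v_y - u_y*v_x = 6*(-6) - 4*2
= (-36) - 8 = -44

-44


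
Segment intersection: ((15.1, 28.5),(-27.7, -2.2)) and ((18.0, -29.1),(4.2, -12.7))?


Cross products: d1=-747.32, d2=378.26, d3=2554.31, d4=1428.73
d1*d2 < 0 and d3*d4 < 0? no

No, they don't intersect


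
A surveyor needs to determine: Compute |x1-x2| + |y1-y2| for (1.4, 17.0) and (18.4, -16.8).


|1.4-18.4| + |17-(-16.8)| = 17 + 33.8 = 50.8

50.8


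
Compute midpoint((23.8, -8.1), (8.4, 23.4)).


M = ((23.8+8.4)/2, ((-8.1)+23.4)/2)
= (16.1, 7.65)

(16.1, 7.65)


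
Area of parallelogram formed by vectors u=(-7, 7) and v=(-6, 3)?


|u x v| = |(-7)*3 - 7*(-6)|
= |(-21) - (-42)| = 21

21


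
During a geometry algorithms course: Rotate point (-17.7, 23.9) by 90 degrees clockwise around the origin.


90° CW: (x,y) -> (y, -x)
(-17.7,23.9) -> (23.9, 17.7)

(23.9, 17.7)


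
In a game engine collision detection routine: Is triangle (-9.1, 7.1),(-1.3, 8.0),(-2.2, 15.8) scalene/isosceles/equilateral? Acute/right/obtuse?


Side lengths squared: AB^2=61.65, BC^2=61.65, CA^2=123.3
Sorted: [61.65, 61.65, 123.3]
By sides: Isosceles, By angles: Right

Isosceles, Right


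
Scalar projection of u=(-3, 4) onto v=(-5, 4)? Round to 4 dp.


u.v = 31, |v| = sqrt(41) = 6.4031
Scalar projection = u.v / |v| = 31 / sqrt(41) = 4.8414

4.8414


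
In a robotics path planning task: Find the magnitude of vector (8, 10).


|u| = sqrt(8^2 + 10^2) = sqrt(164) = 12.8062

12.8062


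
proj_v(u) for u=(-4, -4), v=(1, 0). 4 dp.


u.v = -4, |v| = sqrt(1) = 1
Scalar projection = u.v / |v| = -4 / sqrt(1) = -4

-4


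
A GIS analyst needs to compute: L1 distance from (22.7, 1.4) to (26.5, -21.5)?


|22.7-26.5| + |1.4-(-21.5)| = 3.8 + 22.9 = 26.7

26.7


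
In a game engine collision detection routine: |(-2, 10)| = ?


|u| = sqrt((-2)^2 + 10^2) = sqrt(104) = 10.198

10.198


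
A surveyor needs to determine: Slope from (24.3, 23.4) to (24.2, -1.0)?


slope = (y2-y1)/(x2-x1) = ((-1)-23.4)/(24.2-24.3) = (-24.4)/(-0.1) = 244

244


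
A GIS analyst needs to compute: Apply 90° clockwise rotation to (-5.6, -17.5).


90° CW: (x,y) -> (y, -x)
(-5.6,-17.5) -> (-17.5, 5.6)

(-17.5, 5.6)


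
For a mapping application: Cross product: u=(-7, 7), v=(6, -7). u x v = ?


u x v = u_x*v_y - u_y*v_x = (-7)*(-7) - 7*6
= 49 - 42 = 7

7


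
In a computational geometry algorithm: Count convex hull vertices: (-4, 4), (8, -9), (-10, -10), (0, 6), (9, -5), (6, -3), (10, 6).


Convex hull vertices (CCW): (-10, -10), (8, -9), (9, -5), (10, 6), (0, 6), (-4, 4)
Count = 6

6


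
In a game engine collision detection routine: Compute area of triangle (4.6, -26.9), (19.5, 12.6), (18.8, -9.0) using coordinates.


Area = |x_A(y_B-y_C) + x_B(y_C-y_A) + x_C(y_A-y_B)|/2
= |99.36 + 349.05 + (-742.6)|/2
= 294.19/2 = 147.095

147.095


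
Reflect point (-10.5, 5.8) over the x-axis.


Reflection over x-axis: (x,y) -> (x,-y)
(-10.5, 5.8) -> (-10.5, -5.8)

(-10.5, -5.8)


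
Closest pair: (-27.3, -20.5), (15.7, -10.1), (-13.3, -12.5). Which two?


d(P0,P1) = 44.2398, d(P0,P2) = 16.1245, d(P1,P2) = 29.0991
Closest: P0 and P2

Closest pair: (-27.3, -20.5) and (-13.3, -12.5), distance = 16.1245


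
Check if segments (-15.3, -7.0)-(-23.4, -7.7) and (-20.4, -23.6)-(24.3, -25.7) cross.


Cross products: d1=752.73, d2=704.43, d3=130.89, d4=179.19
d1*d2 < 0 and d3*d4 < 0? no

No, they don't intersect
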